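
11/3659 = 11/3659 = 0.00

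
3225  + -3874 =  - 649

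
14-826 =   -  812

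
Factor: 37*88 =2^3*11^1 * 37^1 = 3256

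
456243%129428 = 67959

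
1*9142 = 9142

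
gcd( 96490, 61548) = 2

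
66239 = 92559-26320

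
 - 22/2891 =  - 22/2891 = - 0.01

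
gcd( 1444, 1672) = 76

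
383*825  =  315975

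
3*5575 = 16725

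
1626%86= 78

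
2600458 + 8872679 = 11473137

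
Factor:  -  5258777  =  -5258777^1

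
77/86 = 77/86 = 0.90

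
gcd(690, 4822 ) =2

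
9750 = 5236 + 4514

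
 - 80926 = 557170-638096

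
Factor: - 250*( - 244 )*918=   2^4*3^3*5^3*17^1*61^1 = 55998000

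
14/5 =14/5 = 2.80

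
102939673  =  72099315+30840358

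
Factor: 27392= 2^8*107^1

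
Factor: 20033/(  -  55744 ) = -2^ (- 6 ) * 23^1 = -23/64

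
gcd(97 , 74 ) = 1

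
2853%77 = 4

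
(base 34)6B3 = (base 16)1C91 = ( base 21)GC5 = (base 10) 7313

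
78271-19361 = 58910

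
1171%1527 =1171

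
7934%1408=894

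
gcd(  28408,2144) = 536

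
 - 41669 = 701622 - 743291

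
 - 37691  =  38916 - 76607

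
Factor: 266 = 2^1*7^1*19^1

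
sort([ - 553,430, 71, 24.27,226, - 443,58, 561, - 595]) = [ - 595, - 553, - 443, 24.27 , 58,71, 226,430, 561 ]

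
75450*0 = 0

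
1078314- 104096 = 974218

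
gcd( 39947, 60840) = 1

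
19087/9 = 2120 + 7/9 = 2120.78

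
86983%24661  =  13000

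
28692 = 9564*3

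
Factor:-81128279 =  - 3533^1*22963^1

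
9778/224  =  4889/112  =  43.65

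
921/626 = 1+295/626 = 1.47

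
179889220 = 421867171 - 241977951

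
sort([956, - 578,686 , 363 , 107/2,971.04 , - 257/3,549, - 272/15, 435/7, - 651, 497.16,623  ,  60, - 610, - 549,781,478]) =[ - 651, - 610, - 578, - 549, - 257/3,-272/15,107/2,60,435/7 , 363, 478,497.16, 549,623, 686,781,956 , 971.04] 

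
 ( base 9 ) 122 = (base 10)101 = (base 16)65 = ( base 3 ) 10202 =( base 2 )1100101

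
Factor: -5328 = - 2^4*3^2*37^1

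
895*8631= 7724745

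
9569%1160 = 289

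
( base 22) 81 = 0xB1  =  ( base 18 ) 9F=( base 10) 177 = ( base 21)89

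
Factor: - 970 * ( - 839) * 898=730819340 = 2^2*5^1* 97^1*449^1* 839^1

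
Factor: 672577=672577^1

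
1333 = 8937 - 7604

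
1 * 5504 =5504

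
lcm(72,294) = 3528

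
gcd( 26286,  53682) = 6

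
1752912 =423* 4144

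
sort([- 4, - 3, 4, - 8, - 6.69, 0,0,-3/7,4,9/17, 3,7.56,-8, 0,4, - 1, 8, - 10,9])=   [ - 10, - 8  ,-8 , - 6.69,-4,-3, - 1,-3/7,0, 0 , 0,9/17,3 , 4,4,4, 7.56, 8,9]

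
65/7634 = 65/7634 = 0.01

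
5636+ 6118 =11754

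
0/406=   0 = 0.00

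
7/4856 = 7/4856 =0.00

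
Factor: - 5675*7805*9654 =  - 427608242250 = - 2^1*3^1*5^3 *7^1*223^1*227^1* 1609^1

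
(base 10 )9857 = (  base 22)k81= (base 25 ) FJ7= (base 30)ASH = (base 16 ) 2681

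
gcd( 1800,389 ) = 1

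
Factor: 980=2^2*5^1*7^2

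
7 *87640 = 613480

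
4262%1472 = 1318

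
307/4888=307/4888 = 0.06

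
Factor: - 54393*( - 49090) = 2670152370 = 2^1*3^1 *5^1*4909^1*18131^1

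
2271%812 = 647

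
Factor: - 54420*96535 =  - 2^2*3^1*5^2*43^1*449^1*907^1=- 5253434700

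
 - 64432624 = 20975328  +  -85407952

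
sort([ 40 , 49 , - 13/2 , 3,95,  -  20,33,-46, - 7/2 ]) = [ - 46, - 20, - 13/2, - 7/2,3,33, 40,49,95] 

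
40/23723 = 40/23723 = 0.00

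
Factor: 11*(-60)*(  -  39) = 25740 = 2^2*3^2*5^1*11^1*13^1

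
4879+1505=6384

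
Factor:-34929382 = -2^1*223^1*78317^1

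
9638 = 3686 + 5952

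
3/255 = 1/85 = 0.01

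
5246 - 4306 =940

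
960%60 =0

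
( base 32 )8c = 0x10c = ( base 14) 152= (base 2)100001100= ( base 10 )268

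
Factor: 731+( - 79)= 2^2*163^1 = 652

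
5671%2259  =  1153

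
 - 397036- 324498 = -721534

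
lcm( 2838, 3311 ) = 19866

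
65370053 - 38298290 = 27071763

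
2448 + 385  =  2833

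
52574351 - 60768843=-8194492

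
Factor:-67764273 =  - 3^1*59^1*173^1*2213^1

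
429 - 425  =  4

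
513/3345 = 171/1115=0.15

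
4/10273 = 4/10273 = 0.00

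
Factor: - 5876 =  - 2^2 * 13^1*113^1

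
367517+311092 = 678609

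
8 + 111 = 119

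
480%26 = 12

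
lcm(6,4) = 12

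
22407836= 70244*319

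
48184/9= 5353 + 7/9 = 5353.78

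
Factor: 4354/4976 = 7/8= 2^( - 3)*7^1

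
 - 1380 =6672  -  8052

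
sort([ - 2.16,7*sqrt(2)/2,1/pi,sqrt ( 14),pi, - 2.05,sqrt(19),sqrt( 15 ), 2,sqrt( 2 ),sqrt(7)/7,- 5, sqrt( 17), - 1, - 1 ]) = [ - 5,-2.16, - 2.05,-1, - 1,1/pi, sqrt(7)/7,sqrt(2),2,  pi, sqrt( 14),sqrt (15),sqrt (17 ), sqrt(19), 7*sqrt(2)/2]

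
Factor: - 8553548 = - 2^2*2138387^1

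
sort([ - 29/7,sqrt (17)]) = [-29/7,sqrt( 17) ]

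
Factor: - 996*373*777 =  - 2^2*3^2*7^1*37^1* 83^1*373^1  =  -288661716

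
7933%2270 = 1123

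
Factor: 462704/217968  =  121/57 = 3^( - 1 )*11^2*19^(-1)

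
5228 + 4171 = 9399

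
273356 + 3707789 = 3981145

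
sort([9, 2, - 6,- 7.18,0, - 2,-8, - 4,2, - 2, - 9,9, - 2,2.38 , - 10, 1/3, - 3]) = [ - 10, - 9, - 8, - 7.18, -6, - 4, - 3, - 2, - 2, - 2,0,1/3,2,2,2.38 , 9,9 ] 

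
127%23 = 12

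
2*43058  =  86116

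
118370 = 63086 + 55284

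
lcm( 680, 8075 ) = 64600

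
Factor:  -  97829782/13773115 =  - 2^1*5^ ( - 1)*29^ ( - 1)*43^( - 1 )*47^( - 2 )*67^1 *73^2*137^1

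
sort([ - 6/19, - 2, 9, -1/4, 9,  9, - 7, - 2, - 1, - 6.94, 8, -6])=[ - 7,- 6.94, - 6, - 2,- 2, - 1, -6/19,  -  1/4, 8, 9, 9,9]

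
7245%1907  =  1524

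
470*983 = 462010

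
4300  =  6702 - 2402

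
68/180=17/45= 0.38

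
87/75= 1 + 4/25=1.16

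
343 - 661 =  - 318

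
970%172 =110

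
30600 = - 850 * (  -  36 ) 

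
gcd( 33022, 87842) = 2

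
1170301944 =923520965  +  246780979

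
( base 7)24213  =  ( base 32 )64A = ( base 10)6282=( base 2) 1100010001010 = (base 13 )2b23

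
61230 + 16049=77279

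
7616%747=146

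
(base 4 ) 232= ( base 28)1i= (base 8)56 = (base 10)46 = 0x2E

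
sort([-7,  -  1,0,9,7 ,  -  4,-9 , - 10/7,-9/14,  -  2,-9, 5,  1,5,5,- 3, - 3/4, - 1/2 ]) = [ -9, - 9,  -  7,-4, - 3, - 2,-10/7, - 1,-3/4,- 9/14, - 1/2 , 0,1,  5,5,5,7 , 9]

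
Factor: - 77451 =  - 3^1*11^1*2347^1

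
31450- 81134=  - 49684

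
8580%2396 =1392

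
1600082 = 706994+893088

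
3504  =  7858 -4354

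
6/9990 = 1/1665= 0.00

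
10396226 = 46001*226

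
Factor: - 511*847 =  - 7^2 * 11^2*73^1 = - 432817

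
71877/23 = 3125+2/23= 3125.09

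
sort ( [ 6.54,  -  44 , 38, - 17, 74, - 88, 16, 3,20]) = [ - 88,-44,-17,3 , 6.54, 16, 20 , 38, 74 ] 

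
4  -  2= 2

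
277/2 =277/2 = 138.50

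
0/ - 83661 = 0/1 = - 0.00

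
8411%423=374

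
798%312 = 174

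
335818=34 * 9877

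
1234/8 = 617/4 = 154.25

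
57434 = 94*611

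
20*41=820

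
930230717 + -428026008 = 502204709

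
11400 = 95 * 120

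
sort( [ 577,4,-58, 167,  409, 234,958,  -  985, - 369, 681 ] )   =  [-985, - 369,  -  58,  4,167, 234,409,577,  681,  958 ] 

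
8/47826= 4/23913= 0.00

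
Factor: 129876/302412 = 11^( - 1 )*29^( - 1) * 137^1 = 137/319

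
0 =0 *556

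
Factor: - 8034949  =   - 13^1*751^1*823^1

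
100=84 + 16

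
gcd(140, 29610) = 70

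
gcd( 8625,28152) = 69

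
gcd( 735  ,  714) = 21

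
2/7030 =1/3515 = 0.00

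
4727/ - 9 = -4727/9=   -525.22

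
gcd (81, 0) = 81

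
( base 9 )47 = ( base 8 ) 53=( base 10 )43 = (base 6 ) 111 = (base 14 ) 31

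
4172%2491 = 1681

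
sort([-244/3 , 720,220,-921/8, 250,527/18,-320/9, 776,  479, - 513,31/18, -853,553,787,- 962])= [ - 962, - 853,  -  513, -921/8, - 244/3, - 320/9, 31/18,527/18,220, 250,479, 553, 720,776 , 787]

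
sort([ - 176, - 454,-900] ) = [ - 900, - 454,-176 ]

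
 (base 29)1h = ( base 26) 1k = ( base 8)56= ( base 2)101110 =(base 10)46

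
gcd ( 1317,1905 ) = 3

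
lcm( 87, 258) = 7482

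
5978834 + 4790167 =10769001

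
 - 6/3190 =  -1  +  1592/1595 = - 0.00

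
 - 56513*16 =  - 904208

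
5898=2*2949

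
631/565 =1  +  66/565 = 1.12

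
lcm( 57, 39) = 741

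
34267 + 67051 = 101318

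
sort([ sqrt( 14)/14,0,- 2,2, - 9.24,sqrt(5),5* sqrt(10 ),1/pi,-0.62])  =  [ - 9.24, - 2,-0.62,0,sqrt(14) /14,1/pi, 2,sqrt( 5 ), 5 * sqrt( 10 ) ] 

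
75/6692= 75/6692 = 0.01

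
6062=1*6062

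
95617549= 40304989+55312560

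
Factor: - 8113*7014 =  - 56904582 = -2^1*3^1*7^2*19^1*61^1*167^1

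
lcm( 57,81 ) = 1539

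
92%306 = 92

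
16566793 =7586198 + 8980595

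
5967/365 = 16+127/365 = 16.35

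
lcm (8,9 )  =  72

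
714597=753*949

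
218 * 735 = 160230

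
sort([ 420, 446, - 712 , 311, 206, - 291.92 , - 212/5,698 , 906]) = [ - 712, - 291.92,  -  212/5,206,  311 , 420, 446,698, 906] 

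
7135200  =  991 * 7200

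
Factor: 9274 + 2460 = 2^1*5867^1 = 11734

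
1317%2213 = 1317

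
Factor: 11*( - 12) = -132 =- 2^2*3^1*11^1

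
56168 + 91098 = 147266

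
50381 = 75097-24716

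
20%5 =0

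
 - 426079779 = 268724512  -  694804291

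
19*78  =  1482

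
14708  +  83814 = 98522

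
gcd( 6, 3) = 3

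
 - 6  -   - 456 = 450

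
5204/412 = 12+65/103 = 12.63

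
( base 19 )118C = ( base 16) 1CD8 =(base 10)7384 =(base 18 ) 14e4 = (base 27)A3D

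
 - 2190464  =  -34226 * 64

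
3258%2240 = 1018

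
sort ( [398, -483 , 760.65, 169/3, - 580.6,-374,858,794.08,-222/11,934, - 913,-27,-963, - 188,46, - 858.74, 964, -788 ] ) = [ - 963,  -  913, - 858.74,  -  788, - 580.6, - 483, - 374,-188,-27, - 222/11,46,169/3,398,760.65,794.08  ,  858 , 934,964]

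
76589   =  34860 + 41729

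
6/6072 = 1/1012 = 0.00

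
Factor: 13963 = 13963^1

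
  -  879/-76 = 11 + 43/76 = 11.57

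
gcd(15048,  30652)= 4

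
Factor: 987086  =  2^1*37^1* 13339^1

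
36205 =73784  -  37579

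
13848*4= 55392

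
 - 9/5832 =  - 1/648 = - 0.00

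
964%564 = 400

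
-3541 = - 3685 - -144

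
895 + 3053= 3948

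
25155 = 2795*9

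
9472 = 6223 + 3249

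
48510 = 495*98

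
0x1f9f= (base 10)8095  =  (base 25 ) cnk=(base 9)12084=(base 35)6LA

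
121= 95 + 26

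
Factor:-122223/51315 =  - 131/55 = -  5^(- 1) * 11^( - 1 )*131^1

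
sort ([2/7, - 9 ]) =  [ - 9,2/7 ]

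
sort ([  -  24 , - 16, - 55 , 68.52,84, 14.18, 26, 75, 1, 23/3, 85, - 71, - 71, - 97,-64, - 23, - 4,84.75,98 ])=[ - 97, - 71, - 71, - 64, - 55, - 24,-23, - 16, - 4, 1, 23/3,  14.18, 26,68.52, 75, 84 , 84.75, 85, 98]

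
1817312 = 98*18544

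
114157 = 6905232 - 6791075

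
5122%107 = 93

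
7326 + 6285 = 13611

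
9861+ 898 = 10759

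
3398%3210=188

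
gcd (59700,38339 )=1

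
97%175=97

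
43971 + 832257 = 876228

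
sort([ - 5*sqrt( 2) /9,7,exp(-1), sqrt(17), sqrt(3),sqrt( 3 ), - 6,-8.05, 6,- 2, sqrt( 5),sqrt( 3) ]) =[ - 8.05 , - 6 , - 2, - 5*sqrt(2 )/9,exp( - 1 ), sqrt( 3), sqrt (3 ),sqrt(3),sqrt ( 5 ),sqrt (17 ), 6, 7] 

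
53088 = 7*7584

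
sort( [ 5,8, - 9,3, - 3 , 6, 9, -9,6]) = [-9, - 9,-3, 3,5,6,6,8,9]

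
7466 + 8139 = 15605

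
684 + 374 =1058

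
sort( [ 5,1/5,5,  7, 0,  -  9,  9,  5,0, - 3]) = [-9, - 3, 0,  0,  1/5 , 5, 5,5 , 7,9 ] 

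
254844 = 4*63711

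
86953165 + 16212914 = 103166079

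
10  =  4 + 6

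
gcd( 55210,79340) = 10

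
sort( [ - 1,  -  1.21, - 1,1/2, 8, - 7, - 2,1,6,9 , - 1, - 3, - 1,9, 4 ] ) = [ - 7, - 3  , - 2, - 1.21,  -  1,-1, - 1, - 1,1/2,1,4,6,8,9,  9]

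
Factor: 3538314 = 2^1*3^2*13^1*15121^1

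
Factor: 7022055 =3^1*5^1*468137^1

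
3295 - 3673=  - 378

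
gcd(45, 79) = 1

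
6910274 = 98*70513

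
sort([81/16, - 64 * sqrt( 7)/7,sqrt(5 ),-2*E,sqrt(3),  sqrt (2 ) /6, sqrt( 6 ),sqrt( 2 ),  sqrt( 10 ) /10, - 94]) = [- 94, - 64*sqrt( 7)/7, - 2*E, sqrt(2)/6 , sqrt(10 ) /10,sqrt( 2),sqrt( 3 ),sqrt (5 ),sqrt( 6) , 81/16 ] 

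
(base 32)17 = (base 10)39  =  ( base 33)16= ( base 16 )27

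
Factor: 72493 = 72493^1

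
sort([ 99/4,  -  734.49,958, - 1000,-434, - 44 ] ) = [ -1000, - 734.49, - 434, - 44,  99/4,  958]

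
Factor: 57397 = 57397^1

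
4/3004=1/751 = 0.00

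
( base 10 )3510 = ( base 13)17a0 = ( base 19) 9de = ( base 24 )626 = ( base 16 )db6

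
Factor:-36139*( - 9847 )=355860733 = 43^1*71^1*229^1*509^1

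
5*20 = 100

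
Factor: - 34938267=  - 3^1 * 7^1*13^1*127979^1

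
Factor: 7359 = 3^1*11^1 * 223^1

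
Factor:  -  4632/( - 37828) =6/49 =2^1*3^1*7^( - 2 ) 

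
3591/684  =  21/4=5.25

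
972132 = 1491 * 652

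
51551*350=18042850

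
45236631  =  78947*573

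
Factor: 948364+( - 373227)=575137^1= 575137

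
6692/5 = 1338+2/5=1338.40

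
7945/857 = 9+232/857   =  9.27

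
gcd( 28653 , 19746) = 3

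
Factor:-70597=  -227^1*311^1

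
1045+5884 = 6929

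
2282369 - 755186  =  1527183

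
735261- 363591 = 371670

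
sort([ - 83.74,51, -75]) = [ - 83.74,-75,51] 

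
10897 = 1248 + 9649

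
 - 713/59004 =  - 713/59004 = -0.01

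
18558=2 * 9279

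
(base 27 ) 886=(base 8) 13646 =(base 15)1BD9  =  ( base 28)7k6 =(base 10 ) 6054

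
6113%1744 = 881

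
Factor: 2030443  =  41^1 *49523^1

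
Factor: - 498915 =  - 3^2*5^1*11087^1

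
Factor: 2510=2^1*5^1 * 251^1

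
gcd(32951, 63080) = 83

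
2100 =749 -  - 1351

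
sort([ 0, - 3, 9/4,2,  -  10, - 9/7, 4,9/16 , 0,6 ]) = [ - 10  , - 3, - 9/7, 0,0 , 9/16,2,9/4,4,6 ]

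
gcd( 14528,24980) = 4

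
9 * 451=4059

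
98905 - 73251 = 25654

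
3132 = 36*87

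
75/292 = 75/292 = 0.26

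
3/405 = 1/135=0.01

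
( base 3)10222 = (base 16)6B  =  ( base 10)107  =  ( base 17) 65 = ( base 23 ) 4f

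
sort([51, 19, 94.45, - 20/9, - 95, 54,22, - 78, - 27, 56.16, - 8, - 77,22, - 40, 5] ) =[ - 95,-78,  -  77, - 40, - 27, - 8, - 20/9, 5, 19,22 , 22,51, 54,  56.16, 94.45]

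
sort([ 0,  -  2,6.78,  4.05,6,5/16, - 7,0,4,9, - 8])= [ - 8, - 7, - 2,  0, 0, 5/16,  4,4.05,6, 6.78 , 9 ]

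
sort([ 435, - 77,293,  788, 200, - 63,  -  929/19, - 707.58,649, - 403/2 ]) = [ - 707.58, - 403/2,-77, - 63, - 929/19,200, 293,435,649,788 ]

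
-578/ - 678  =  289/339= 0.85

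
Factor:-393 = - 3^1*131^1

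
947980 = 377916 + 570064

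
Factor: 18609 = 3^1*6203^1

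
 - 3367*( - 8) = 26936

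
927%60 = 27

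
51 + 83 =134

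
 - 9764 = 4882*( - 2 ) 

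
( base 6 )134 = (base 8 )72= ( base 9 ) 64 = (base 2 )111010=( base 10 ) 58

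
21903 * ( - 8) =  - 175224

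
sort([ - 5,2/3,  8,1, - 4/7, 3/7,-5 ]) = [-5, - 5, - 4/7 , 3/7,2/3,1,8]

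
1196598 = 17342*69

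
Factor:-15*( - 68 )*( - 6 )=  -2^3*3^2*5^1*17^1 = - 6120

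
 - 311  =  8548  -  8859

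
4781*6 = 28686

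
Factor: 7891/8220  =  2^ ( - 2 ) * 3^(-1)*5^(-1)*13^1*137^( - 1) *607^1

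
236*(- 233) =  - 54988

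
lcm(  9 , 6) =18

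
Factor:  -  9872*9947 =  - 98196784 = - 2^4*7^3*29^1*617^1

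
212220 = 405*524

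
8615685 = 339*25415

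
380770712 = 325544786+55225926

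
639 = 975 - 336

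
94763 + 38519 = 133282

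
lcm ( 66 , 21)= 462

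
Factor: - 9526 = - 2^1*11^1 * 433^1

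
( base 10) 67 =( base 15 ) 47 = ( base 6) 151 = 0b1000011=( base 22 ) 31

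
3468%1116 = 120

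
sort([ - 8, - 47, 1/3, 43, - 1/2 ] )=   [ - 47, - 8, - 1/2, 1/3, 43] 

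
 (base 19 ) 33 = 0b111100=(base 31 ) 1T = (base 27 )26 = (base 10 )60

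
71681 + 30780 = 102461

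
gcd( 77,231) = 77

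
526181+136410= 662591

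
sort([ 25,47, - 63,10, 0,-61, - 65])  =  [ - 65, - 63, - 61 , 0,10, 25,  47 ] 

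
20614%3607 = 2579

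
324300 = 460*705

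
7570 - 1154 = 6416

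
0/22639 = 0 = 0.00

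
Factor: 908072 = 2^3*11^1*17^1*607^1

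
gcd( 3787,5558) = 7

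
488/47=10 + 18/47 =10.38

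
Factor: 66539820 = 2^2*3^1*5^1*1108997^1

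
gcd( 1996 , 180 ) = 4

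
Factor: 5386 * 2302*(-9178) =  - 2^3*13^1*353^1*1151^1*2693^1 = -  113794093816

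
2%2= 0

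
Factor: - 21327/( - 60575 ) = 3^1*5^( - 2)*2423^( - 1) *7109^1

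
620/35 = 17 + 5/7 = 17.71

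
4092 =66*62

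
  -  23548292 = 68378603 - 91926895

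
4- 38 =-34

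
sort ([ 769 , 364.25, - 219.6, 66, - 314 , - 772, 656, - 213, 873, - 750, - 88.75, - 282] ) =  [ - 772,-750,-314,- 282,-219.6, - 213, - 88.75,66 , 364.25 , 656,769,873 ]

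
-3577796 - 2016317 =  - 5594113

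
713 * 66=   47058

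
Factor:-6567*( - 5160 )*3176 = 2^6*3^2*5^1*11^1*43^1*199^1*397^1 = 107621046720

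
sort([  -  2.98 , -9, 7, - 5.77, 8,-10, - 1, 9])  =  [  -  10, - 9,- 5.77,-2.98,-1, 7, 8, 9]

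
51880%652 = 372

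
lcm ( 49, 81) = 3969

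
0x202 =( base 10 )514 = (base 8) 1002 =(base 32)g2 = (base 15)244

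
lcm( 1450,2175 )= 4350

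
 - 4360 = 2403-6763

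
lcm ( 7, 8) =56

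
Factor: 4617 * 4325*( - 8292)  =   - 2^2 * 3^6*5^2*19^1*173^1*691^1 = - 165579009300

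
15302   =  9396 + 5906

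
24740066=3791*6526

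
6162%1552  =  1506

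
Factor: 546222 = 2^1*3^1*59^1*1543^1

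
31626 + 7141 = 38767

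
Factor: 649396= 2^2*11^1*14759^1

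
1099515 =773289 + 326226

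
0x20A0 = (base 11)6303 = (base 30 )98c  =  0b10000010100000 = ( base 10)8352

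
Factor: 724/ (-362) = -2=- 2^1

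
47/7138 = 47/7138 = 0.01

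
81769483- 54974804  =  26794679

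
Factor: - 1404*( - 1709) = 2399436 = 2^2*3^3 * 13^1*1709^1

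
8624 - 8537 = 87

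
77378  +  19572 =96950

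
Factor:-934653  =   - 3^1*311551^1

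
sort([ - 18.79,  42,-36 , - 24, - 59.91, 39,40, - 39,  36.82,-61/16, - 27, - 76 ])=[ - 76, - 59.91, - 39,-36, - 27,-24, - 18.79, - 61/16, 36.82,  39,40,42]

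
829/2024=829/2024 =0.41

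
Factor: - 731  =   - 17^1*43^1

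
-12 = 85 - 97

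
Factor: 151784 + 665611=3^1*5^1*54493^1 = 817395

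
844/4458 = 422/2229 = 0.19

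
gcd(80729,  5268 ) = 1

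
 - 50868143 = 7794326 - 58662469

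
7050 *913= 6436650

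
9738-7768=1970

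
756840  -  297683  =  459157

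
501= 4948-4447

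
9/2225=9/2225 = 0.00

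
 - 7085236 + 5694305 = - 1390931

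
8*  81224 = 649792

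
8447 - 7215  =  1232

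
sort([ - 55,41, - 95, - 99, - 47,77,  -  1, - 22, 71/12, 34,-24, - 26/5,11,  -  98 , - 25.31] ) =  [  -  99,-98,-95  ,  -  55, - 47, - 25.31,-24, - 22,  -  26/5,  -  1,71/12,11, 34,  41,77] 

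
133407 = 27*4941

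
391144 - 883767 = - 492623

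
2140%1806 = 334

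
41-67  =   - 26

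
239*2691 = 643149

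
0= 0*65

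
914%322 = 270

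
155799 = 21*7419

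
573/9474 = 191/3158 =0.06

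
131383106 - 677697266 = -546314160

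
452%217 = 18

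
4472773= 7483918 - 3011145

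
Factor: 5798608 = 2^4*29^1*12497^1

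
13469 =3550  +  9919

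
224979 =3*74993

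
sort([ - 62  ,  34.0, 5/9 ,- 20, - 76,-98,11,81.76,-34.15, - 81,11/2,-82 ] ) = [-98 ,-82 , -81,  -  76 , - 62, -34.15, - 20, 5/9,11/2, 11,34.0,81.76]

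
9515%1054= 29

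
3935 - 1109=2826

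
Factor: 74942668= 2^2 *18735667^1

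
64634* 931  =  60174254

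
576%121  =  92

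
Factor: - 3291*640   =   - 2106240 = - 2^7 * 3^1*5^1*1097^1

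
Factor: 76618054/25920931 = 2^1 * 23^ ( - 1 ) * 307^(-1 )*1481^1*3671^( - 1) * 25867^1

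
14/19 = 14/19  =  0.74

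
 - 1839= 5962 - 7801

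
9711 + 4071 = 13782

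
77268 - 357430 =- 280162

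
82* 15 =1230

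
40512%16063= 8386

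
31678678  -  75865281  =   - 44186603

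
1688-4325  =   -2637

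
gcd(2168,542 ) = 542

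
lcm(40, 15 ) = 120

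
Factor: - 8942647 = - 7^2*182503^1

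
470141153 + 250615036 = 720756189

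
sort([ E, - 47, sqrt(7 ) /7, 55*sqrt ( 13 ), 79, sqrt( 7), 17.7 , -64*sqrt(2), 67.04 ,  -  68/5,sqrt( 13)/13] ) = [-64 * sqrt ( 2 ), - 47,-68/5,sqrt(13)/13, sqrt(7 )/7, sqrt ( 7),E, 17.7,67.04, 79,55*sqrt(13)] 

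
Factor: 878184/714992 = 109773/89374 = 2^( - 1)*3^2*12197^1*44687^( - 1 )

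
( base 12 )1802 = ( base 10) 2882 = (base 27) 3PK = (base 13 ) 1409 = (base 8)5502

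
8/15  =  8/15 = 0.53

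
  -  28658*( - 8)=229264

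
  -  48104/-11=48104/11 = 4373.09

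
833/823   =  833/823 = 1.01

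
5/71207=5/71207 = 0.00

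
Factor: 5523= 3^1*7^1*263^1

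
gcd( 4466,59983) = 77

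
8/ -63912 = -1+ 7988/7989 = - 0.00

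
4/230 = 2/115=0.02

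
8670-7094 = 1576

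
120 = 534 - 414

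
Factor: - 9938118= - 2^1*3^1*1283^1*1291^1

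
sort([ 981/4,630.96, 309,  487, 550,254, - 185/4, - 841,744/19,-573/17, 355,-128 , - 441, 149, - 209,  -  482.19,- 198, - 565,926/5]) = [ - 841, - 565,-482.19, - 441 , - 209,-198 , - 128,-185/4,-573/17,744/19,149,  926/5,981/4, 254,309,355,487,550, 630.96]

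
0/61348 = 0 = 0.00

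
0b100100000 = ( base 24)C0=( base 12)200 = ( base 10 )288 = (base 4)10200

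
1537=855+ 682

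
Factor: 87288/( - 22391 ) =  - 2^3*3^1*3637^1*22391^( - 1) 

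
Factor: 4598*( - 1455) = - 6690090 = - 2^1*3^1*5^1*11^2* 19^1*97^1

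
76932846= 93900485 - 16967639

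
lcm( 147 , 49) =147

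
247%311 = 247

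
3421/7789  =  3421/7789 = 0.44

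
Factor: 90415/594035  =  19^( - 1 )*37^(  -  1 ) * 107^1 = 107/703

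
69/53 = 1  +  16/53 = 1.30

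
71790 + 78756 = 150546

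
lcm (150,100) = 300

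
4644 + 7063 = 11707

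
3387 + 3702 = 7089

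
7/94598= 1/13514 = 0.00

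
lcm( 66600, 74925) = 599400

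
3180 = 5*636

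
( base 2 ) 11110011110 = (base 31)20S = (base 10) 1950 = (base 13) b70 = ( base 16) 79e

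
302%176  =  126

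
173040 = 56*3090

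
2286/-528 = -381/88 = -4.33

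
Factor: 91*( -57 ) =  - 5187 = - 3^1*7^1*13^1*19^1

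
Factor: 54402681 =3^1*19^1*954433^1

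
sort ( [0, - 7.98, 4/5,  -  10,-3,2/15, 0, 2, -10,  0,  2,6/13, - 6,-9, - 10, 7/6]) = [  -  10, - 10,-10, - 9, - 7.98,  -  6, -3,0,0 , 0, 2/15,6/13,  4/5, 7/6,  2, 2 ]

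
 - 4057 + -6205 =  - 10262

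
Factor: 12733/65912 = 17/88  =  2^( - 3) * 11^(-1)*17^1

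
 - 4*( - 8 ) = 32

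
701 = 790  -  89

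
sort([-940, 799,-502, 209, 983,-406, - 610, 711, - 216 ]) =[ - 940, - 610, - 502,-406, - 216,209 , 711,799, 983 ] 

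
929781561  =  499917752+429863809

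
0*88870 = 0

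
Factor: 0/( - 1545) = 0^1 = 0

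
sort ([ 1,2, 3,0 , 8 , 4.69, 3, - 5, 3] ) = [ - 5,0, 1, 2 , 3,3,3, 4.69, 8]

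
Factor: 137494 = 2^1 * 7^2*23^1*61^1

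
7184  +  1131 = 8315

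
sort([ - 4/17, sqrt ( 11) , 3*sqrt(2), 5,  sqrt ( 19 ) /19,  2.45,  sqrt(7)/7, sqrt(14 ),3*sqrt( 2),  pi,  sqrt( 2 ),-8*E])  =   [ - 8*E, - 4/17, sqrt(19)/19, sqrt( 7) /7, sqrt(2),2.45,pi, sqrt ( 11),sqrt(14),3*sqrt (2 ) , 3*sqrt(2), 5]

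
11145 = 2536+8609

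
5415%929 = 770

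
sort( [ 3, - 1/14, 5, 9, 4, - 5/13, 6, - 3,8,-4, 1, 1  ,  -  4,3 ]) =[  -  4, - 4, - 3, - 5/13, - 1/14, 1,1, 3, 3, 4, 5, 6, 8, 9]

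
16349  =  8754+7595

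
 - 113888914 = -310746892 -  - 196857978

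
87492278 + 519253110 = 606745388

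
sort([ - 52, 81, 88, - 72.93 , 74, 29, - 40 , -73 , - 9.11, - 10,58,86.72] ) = [ - 73, - 72.93, - 52,  -  40 ,-10, - 9.11, 29, 58,  74,81, 86.72,88] 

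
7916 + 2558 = 10474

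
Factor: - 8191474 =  - 2^1*4095737^1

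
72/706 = 36/353 = 0.10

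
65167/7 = 9309+4/7= 9309.57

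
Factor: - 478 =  -2^1*239^1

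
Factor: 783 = 3^3* 29^1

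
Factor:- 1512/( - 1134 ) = 4/3 = 2^2*3^( - 1) 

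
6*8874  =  53244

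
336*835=280560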